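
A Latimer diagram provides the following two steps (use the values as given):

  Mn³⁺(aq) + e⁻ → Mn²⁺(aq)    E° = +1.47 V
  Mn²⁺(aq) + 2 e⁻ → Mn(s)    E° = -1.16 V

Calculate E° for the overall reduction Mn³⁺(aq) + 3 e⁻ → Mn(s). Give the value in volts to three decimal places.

-0.283 V

Since ΔG° = −nFE° is additive over sequential reductions, n₃E°₃ = n₁E°₁ + n₂E°₂.
E°₃ = (1×+1.47 + 2×-1.16) / 3 = (-0.850) / 3 = -0.283 V.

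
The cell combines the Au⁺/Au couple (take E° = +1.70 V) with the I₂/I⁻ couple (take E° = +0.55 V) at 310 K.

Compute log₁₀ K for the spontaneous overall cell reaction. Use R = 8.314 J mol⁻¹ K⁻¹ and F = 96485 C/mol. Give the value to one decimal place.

Cathode: Au⁺/Au; anode: I₂/I⁻. E°cell = (+1.70) − (+0.55) = +1.15 V, with n = 2.
ΔG° = −nFE° = −RT ln K, so ln K = nFE°/(RT) = (2)(96485)(+1.15) / ((8.314)(310)) = 86.103.
log₁₀ K = 86.103 / ln 10 = 37.4.

37.4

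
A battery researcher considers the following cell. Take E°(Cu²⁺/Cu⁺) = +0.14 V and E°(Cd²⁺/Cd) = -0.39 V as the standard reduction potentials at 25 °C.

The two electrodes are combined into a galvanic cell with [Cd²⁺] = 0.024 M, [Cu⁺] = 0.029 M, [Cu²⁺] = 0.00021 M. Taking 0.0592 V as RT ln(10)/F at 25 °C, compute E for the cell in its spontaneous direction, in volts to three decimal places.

+0.451 V

Cu²⁺/Cu⁺ is the cathode (higher E°), Cd²⁺/Cd the anode: E°cell = +0.14 − (-0.39) = +0.53 V, n = 2.
Overall: 2 Cu²⁺(aq) + Cd(s) → 2 Cu⁺(aq) + Cd²⁺(aq)
Q = [Cu⁺]^2·[Cd²⁺] / ([Cu²⁺]^2); log Q = 2.661.
E = E° − (0.0592/n) log Q = +0.53 − (0.0592/2)(2.661) = +0.451 V.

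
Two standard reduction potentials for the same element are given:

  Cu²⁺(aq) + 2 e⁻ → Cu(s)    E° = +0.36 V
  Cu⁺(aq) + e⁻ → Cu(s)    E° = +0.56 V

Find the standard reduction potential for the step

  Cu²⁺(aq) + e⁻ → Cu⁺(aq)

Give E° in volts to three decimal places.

Sequential free energies add, so n₃E°₃ = n₁E°₁ + n₂E°₂.
With n₃ = 2, and the known step contributing 1×(+0.56) V, the unknown satisfies 1·E° = 2×(+0.36) − 1×(+0.56) = +0.160.
E° = +0.160 / 1 = +0.160 V.

+0.160 V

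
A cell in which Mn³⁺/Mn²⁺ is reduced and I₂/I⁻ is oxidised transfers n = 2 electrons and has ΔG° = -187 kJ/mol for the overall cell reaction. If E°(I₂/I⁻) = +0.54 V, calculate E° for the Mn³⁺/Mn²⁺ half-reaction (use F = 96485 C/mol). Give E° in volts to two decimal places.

E°cell = −ΔG°/(nF) = −(-187×10³)/((2)(96485)) = +0.969 V.
Since Mn³⁺/Mn²⁺ is the cathode and I₂/I⁻ the anode, E°cell = E°(Mn³⁺/Mn²⁺) − E°(I₂/I⁻).
So E°(Mn³⁺/Mn²⁺) = E°cell + E°(I₂/I⁻) = +0.969 + (+0.54) = +1.51 V.

+1.51 V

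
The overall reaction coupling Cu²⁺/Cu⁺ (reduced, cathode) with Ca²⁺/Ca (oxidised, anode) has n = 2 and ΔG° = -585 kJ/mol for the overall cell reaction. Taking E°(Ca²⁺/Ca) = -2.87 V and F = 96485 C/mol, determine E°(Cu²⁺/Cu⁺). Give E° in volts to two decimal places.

+0.16 V

E°cell = −ΔG°/(nF) = −(-585×10³)/((2)(96485)) = +3.032 V.
Since Cu²⁺/Cu⁺ is the cathode and Ca²⁺/Ca the anode, E°cell = E°(Cu²⁺/Cu⁺) − E°(Ca²⁺/Ca).
So E°(Cu²⁺/Cu⁺) = E°cell + E°(Ca²⁺/Ca) = +3.032 + (-2.87) = +0.16 V.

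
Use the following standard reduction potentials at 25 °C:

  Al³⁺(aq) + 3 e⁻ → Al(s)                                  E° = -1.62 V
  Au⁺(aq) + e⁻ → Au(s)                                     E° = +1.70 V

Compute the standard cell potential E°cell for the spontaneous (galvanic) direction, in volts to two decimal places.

+3.32 V

The Au⁺/Au couple has the higher reduction potential, so it is the cathode; Al³⁺/Al is oxidised at the anode.
E°cell = E°(cathode) − E°(anode) = (+1.70) − (-1.62) = +3.32 V.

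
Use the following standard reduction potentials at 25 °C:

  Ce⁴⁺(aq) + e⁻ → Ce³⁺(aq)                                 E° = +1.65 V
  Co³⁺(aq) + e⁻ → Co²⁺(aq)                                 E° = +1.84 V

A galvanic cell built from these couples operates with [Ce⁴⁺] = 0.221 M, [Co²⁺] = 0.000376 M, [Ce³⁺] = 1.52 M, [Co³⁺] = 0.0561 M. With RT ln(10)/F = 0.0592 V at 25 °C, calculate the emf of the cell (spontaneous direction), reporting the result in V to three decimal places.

Co³⁺/Co²⁺ is the cathode (higher E°), Ce⁴⁺/Ce³⁺ the anode: E°cell = +1.84 − (+1.65) = +0.19 V, n = 1.
Overall: Co³⁺(aq) + Ce³⁺(aq) → Co²⁺(aq) + Ce⁴⁺(aq)
Q = [Co²⁺]·[Ce⁴⁺] / ([Co³⁺]·[Ce³⁺]); log Q = -3.011.
E = E° − (0.0592/n) log Q = +0.19 − (0.0592/1)(-3.011) = +0.368 V.

+0.368 V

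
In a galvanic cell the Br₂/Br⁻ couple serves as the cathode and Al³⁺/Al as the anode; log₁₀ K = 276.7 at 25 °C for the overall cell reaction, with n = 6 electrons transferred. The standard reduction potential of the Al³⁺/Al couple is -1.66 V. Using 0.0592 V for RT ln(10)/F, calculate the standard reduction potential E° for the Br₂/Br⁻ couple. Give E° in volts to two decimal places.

+1.07 V

E°cell = (0.0592/n)·log K = (0.0592/6)(276.7) = +2.730 V.
Since Br₂/Br⁻ is the cathode and Al³⁺/Al the anode, E°cell = E°(Br₂/Br⁻) − E°(Al³⁺/Al).
So E°(Br₂/Br⁻) = E°cell + E°(Al³⁺/Al) = +2.730 + (-1.66) = +1.07 V.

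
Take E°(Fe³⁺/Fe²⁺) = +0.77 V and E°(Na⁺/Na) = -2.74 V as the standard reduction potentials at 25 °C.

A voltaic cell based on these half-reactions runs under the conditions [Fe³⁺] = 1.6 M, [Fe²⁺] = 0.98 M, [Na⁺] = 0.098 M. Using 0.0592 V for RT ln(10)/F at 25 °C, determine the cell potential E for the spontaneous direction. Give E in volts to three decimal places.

+3.582 V

Fe³⁺/Fe²⁺ is the cathode (higher E°), Na⁺/Na the anode: E°cell = +0.77 − (-2.74) = +3.51 V, n = 1.
Overall: Fe³⁺(aq) + Na(s) → Fe²⁺(aq) + Na⁺(aq)
Q = [Fe²⁺]·[Na⁺] / ([Fe³⁺]); log Q = -1.222.
E = E° − (0.0592/n) log Q = +3.51 − (0.0592/1)(-1.222) = +3.582 V.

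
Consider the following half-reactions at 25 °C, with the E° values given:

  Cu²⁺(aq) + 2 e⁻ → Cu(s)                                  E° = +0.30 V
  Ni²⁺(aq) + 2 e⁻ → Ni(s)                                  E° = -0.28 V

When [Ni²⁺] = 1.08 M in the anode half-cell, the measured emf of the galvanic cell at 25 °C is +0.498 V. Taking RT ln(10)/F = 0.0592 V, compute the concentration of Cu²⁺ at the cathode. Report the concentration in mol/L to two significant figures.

0.0018 M

Cu²⁺/Cu is the cathode, Ni²⁺/Ni the anode: E°cell = +0.58 V, n = 2.
Overall reaction: Cu²⁺(aq) + Ni(s) → Cu(s) + Ni²⁺(aq); Q = [Ni²⁺]^1/[Cu²⁺]^1.
From E = E° − (0.0592/n) log Q: log Q = (E° − E)·n/0.0592 = (+0.58 − (+0.498))·2/0.0592 = 2.7703.
So 1·log[Cu²⁺] = 1·log(1.08) − log Q = 0.0334 − (2.7703) = -2.7369; [Cu²⁺] = 10^(-2.7369) ≈ 0.0018 M.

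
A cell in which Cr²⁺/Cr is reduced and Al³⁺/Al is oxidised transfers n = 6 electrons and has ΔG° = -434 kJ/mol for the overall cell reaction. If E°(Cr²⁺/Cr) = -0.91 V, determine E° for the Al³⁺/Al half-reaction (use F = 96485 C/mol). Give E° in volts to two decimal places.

-1.66 V

E°cell = −ΔG°/(nF) = −(-434×10³)/((6)(96485)) = +0.750 V.
Since Cr²⁺/Cr is the cathode and Al³⁺/Al the anode, E°cell = E°(Cr²⁺/Cr) − E°(Al³⁺/Al).
So E°(Al³⁺/Al) = E°(Cr²⁺/Cr) − E°cell = (-0.91) − (+0.750) = -1.66 V.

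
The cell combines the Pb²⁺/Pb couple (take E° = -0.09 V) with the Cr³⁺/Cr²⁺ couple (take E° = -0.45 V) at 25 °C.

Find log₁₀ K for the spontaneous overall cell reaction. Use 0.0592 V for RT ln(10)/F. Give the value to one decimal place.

Cathode: Pb²⁺/Pb; anode: Cr³⁺/Cr²⁺. E°cell = +0.36 V, n = 2.
log K = nE°cell / 0.0592 = (2)(+0.36) / 0.0592 = 12.2.

12.2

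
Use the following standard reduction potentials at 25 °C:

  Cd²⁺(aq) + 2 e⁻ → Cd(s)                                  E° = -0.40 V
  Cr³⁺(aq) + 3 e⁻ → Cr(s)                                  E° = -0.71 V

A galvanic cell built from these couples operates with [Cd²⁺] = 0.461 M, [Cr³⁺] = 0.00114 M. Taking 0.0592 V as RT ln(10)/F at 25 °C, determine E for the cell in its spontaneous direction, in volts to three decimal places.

Cd²⁺/Cd is the cathode (higher E°), Cr³⁺/Cr the anode: E°cell = -0.40 − (-0.71) = +0.31 V, n = 6.
Overall: 3 Cd²⁺(aq) + 2 Cr(s) → 3 Cd(s) + 2 Cr³⁺(aq)
Q = [Cr³⁺]^2 / ([Cd²⁺]^3); log Q = -4.877.
E = E° − (0.0592/n) log Q = +0.31 − (0.0592/6)(-4.877) = +0.358 V.

+0.358 V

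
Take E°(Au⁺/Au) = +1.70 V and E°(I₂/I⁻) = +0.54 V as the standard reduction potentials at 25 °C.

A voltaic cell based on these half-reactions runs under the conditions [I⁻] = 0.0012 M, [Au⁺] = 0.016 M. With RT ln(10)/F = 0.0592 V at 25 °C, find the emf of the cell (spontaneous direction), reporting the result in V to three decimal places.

Au⁺/Au is the cathode (higher E°), I₂/I⁻ the anode: E°cell = +1.70 − (+0.54) = +1.16 V, n = 2.
Overall: 2 Au⁺(aq) + 2 I⁻(aq) → 2 Au(s) + I₂(s)
Q = 1 / ([Au⁺]^2·[I⁻]^2); log Q = 9.433.
E = E° − (0.0592/n) log Q = +1.16 − (0.0592/2)(9.433) = +0.881 V.

+0.881 V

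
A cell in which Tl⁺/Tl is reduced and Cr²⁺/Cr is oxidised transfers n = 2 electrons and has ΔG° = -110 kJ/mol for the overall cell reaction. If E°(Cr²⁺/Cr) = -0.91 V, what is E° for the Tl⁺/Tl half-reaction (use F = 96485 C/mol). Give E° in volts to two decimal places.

E°cell = −ΔG°/(nF) = −(-110×10³)/((2)(96485)) = +0.570 V.
Since Tl⁺/Tl is the cathode and Cr²⁺/Cr the anode, E°cell = E°(Tl⁺/Tl) − E°(Cr²⁺/Cr).
So E°(Tl⁺/Tl) = E°cell + E°(Cr²⁺/Cr) = +0.570 + (-0.91) = -0.34 V.

-0.34 V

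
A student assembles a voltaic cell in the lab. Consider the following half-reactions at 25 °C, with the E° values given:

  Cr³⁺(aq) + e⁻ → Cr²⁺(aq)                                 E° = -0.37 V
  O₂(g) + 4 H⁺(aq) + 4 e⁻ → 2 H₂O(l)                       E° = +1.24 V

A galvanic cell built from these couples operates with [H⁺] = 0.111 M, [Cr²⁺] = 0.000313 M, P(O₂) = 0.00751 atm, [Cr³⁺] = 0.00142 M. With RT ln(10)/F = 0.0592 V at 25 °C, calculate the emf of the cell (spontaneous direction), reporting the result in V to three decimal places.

+1.483 V

O₂/H₂O is the cathode (higher E°), Cr³⁺/Cr²⁺ the anode: E°cell = +1.24 − (-0.37) = +1.61 V, n = 4.
Overall: O₂(g) + 4 H⁺(aq) + 4 Cr²⁺(aq) → 2 H₂O(l) + 4 Cr³⁺(aq)
Q = [Cr³⁺]^4 / (P(O₂)·[H⁺]^4·[Cr²⁺]^4); log Q = 8.570.
E = E° − (0.0592/n) log Q = +1.61 − (0.0592/4)(8.570) = +1.483 V.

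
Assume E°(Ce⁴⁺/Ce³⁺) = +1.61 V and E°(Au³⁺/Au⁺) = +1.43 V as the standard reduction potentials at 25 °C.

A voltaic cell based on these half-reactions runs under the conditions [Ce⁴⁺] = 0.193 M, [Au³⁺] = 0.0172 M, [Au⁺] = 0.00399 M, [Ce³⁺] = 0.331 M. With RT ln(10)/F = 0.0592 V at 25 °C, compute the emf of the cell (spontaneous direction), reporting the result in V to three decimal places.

+0.147 V

Ce⁴⁺/Ce³⁺ is the cathode (higher E°), Au³⁺/Au⁺ the anode: E°cell = +1.61 − (+1.43) = +0.18 V, n = 2.
Overall: 2 Ce⁴⁺(aq) + Au⁺(aq) → 2 Ce³⁺(aq) + Au³⁺(aq)
Q = [Ce³⁺]^2·[Au³⁺] / ([Ce⁴⁺]^2·[Au⁺]); log Q = 1.103.
E = E° − (0.0592/n) log Q = +0.18 − (0.0592/2)(1.103) = +0.147 V.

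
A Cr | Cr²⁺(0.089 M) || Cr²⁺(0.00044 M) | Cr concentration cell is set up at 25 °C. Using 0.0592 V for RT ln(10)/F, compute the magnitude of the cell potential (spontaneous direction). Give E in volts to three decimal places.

+0.068 V

For a concentration cell E°cell = 0. The 0.089 M side is the cathode (reduction is favoured where [Cr²⁺] is higher).
With n = 2, E = −(0.0592/2) log([Cr²⁺]ₐₙ/[Cr²⁺]꜀ₐₜ) = −(0.0592/2) log(0.00044/0.089) = −(0.0592/2)(-2.306) = +0.068 V.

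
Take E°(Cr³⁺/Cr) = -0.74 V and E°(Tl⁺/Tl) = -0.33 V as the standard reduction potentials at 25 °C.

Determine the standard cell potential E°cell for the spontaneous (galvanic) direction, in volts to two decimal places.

+0.41 V

The Tl⁺/Tl couple has the higher reduction potential, so it is the cathode; Cr³⁺/Cr is oxidised at the anode.
E°cell = E°(cathode) − E°(anode) = (-0.33) − (-0.74) = +0.41 V.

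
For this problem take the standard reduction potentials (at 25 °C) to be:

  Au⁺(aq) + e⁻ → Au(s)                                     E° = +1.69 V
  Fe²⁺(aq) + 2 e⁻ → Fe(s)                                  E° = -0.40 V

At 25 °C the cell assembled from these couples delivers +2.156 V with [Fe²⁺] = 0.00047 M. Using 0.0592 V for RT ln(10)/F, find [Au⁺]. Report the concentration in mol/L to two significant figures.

0.28 M

Au⁺/Au is the cathode, Fe²⁺/Fe the anode: E°cell = +2.09 V, n = 2.
Overall reaction: 2 Au⁺(aq) + Fe(s) → 2 Au(s) + Fe²⁺(aq); Q = [Fe²⁺]^1/[Au⁺]^2.
From E = E° − (0.0592/n) log Q: log Q = (E° − E)·n/0.0592 = (+2.09 − (+2.156))·2/0.0592 = -2.2297.
So 2·log[Au⁺] = 1·log(0.00047) − log Q = -3.3279 − (-2.2297) = -1.0982; log[Au⁺] = -1.0982 / 2 = -0.5491; [Au⁺] = 10^(-0.5491) ≈ 0.28 M.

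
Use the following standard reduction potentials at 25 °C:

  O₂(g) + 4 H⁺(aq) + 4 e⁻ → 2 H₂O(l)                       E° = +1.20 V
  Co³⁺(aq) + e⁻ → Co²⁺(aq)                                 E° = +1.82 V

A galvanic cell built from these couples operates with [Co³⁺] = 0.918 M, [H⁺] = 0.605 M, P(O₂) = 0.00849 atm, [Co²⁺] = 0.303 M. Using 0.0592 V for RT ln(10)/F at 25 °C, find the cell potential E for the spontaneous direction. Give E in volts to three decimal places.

+0.692 V

Co³⁺/Co²⁺ is the cathode (higher E°), O₂/H₂O the anode: E°cell = +1.82 − (+1.20) = +0.62 V, n = 4.
Overall: 4 Co³⁺(aq) + 2 H₂O(l) → 4 Co²⁺(aq) + O₂(g) + 4 H⁺(aq)
Q = [Co²⁺]^4·P(O₂)·[H⁺]^4 / ([Co³⁺]^4); log Q = -4.870.
E = E° − (0.0592/n) log Q = +0.62 − (0.0592/4)(-4.870) = +0.692 V.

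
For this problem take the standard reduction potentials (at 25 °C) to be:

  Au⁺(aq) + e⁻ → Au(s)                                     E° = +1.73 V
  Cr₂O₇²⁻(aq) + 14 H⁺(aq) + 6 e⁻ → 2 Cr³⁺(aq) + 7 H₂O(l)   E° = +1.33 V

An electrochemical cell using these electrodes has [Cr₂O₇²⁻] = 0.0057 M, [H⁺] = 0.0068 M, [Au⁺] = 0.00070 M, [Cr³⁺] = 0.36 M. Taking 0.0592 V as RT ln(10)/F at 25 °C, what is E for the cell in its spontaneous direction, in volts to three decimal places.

Au⁺/Au is the cathode (higher E°), Cr₂O₇²⁻/Cr³⁺ the anode: E°cell = +1.73 − (+1.33) = +0.40 V, n = 6.
Overall: 6 Au⁺(aq) + 2 Cr³⁺(aq) + 7 H₂O(l) → 6 Au(s) + Cr₂O₇²⁻(aq) + 14 H⁺(aq)
Q = [Cr₂O₇²⁻]·[H⁺]^14 / ([Au⁺]^6·[Cr³⁺]^2); log Q = -12.772.
E = E° − (0.0592/n) log Q = +0.40 − (0.0592/6)(-12.772) = +0.526 V.

+0.526 V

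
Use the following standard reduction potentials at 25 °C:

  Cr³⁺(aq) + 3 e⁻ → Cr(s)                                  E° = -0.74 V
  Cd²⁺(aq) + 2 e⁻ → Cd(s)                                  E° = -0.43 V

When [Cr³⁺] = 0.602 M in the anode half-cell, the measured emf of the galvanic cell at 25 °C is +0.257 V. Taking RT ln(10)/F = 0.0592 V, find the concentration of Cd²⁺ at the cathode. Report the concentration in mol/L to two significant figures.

Cd²⁺/Cd is the cathode, Cr³⁺/Cr the anode: E°cell = +0.31 V, n = 6.
Overall reaction: 3 Cd²⁺(aq) + 2 Cr(s) → 3 Cd(s) + 2 Cr³⁺(aq); Q = [Cr³⁺]^2/[Cd²⁺]^3.
From E = E° − (0.0592/n) log Q: log Q = (E° − E)·n/0.0592 = (+0.31 − (+0.257))·6/0.0592 = 5.3716.
So 3·log[Cd²⁺] = 2·log(0.602) − log Q = -0.4408 − (5.3716) = -5.8124; log[Cd²⁺] = -5.8124 / 3 = -1.9375; [Cd²⁺] = 10^(-1.9375) ≈ 0.012 M.

0.012 M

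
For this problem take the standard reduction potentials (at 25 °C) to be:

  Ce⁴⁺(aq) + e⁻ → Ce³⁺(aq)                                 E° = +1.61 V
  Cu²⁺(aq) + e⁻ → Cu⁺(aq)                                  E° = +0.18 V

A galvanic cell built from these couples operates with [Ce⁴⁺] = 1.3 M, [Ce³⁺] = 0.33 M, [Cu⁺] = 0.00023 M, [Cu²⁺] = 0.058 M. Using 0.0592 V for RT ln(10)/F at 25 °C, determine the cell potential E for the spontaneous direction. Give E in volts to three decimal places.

+1.323 V

Ce⁴⁺/Ce³⁺ is the cathode (higher E°), Cu²⁺/Cu⁺ the anode: E°cell = +1.61 − (+0.18) = +1.43 V, n = 1.
Overall: Ce⁴⁺(aq) + Cu⁺(aq) → Ce³⁺(aq) + Cu²⁺(aq)
Q = [Ce³⁺]·[Cu²⁺] / ([Ce⁴⁺]·[Cu⁺]); log Q = 1.806.
E = E° − (0.0592/n) log Q = +1.43 − (0.0592/1)(1.806) = +1.323 V.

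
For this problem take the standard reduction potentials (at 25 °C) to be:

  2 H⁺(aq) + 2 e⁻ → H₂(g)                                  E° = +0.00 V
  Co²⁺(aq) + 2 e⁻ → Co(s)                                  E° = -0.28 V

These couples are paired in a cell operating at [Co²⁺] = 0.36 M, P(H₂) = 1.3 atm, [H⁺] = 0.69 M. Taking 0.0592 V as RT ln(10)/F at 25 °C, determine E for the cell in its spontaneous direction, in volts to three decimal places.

+0.280 V

H⁺/H₂ is the cathode (higher E°), Co²⁺/Co the anode: E°cell = +0.00 − (-0.28) = +0.28 V, n = 2.
Overall: 2 H⁺(aq) + Co(s) → H₂(g) + Co²⁺(aq)
Q = P(H₂)·[Co²⁺] / ([H⁺]^2); log Q = -0.007.
E = E° − (0.0592/n) log Q = +0.28 − (0.0592/2)(-0.007) = +0.280 V.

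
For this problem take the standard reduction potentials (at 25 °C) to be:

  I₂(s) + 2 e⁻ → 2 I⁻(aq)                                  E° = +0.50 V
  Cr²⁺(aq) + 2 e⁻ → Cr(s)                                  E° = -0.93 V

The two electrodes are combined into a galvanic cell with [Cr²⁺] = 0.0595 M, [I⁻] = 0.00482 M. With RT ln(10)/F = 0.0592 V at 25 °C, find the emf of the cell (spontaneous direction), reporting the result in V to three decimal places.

+1.603 V

I₂/I⁻ is the cathode (higher E°), Cr²⁺/Cr the anode: E°cell = +0.50 − (-0.93) = +1.43 V, n = 2.
Overall: I₂(s) + Cr(s) → 2 I⁻(aq) + Cr²⁺(aq)
Q = [I⁻]^2·[Cr²⁺]; log Q = -5.859.
E = E° − (0.0592/n) log Q = +1.43 − (0.0592/2)(-5.859) = +1.603 V.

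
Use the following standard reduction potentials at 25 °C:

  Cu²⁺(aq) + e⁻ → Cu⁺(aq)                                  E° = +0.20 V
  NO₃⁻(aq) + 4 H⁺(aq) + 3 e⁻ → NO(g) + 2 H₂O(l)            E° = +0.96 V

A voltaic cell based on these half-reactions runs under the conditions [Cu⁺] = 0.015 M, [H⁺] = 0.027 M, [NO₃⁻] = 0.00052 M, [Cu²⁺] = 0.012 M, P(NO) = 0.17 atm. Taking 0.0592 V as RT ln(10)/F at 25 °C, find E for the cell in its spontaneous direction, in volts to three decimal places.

+0.592 V

NO₃⁻/NO is the cathode (higher E°), Cu²⁺/Cu⁺ the anode: E°cell = +0.96 − (+0.20) = +0.76 V, n = 3.
Overall: NO₃⁻(aq) + 4 H⁺(aq) + 3 Cu⁺(aq) → NO(g) + 2 H₂O(l) + 3 Cu²⁺(aq)
Q = P(NO)·[Cu²⁺]^3 / ([NO₃⁻]·[H⁺]^4·[Cu⁺]^3); log Q = 8.498.
E = E° − (0.0592/n) log Q = +0.76 − (0.0592/3)(8.498) = +0.592 V.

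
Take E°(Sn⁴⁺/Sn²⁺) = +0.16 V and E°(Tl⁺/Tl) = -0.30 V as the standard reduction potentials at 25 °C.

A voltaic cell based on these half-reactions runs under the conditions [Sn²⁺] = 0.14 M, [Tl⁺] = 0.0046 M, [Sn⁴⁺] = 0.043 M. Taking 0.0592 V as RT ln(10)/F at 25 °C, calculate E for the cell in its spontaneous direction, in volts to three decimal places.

Sn⁴⁺/Sn²⁺ is the cathode (higher E°), Tl⁺/Tl the anode: E°cell = +0.16 − (-0.30) = +0.46 V, n = 2.
Overall: Sn⁴⁺(aq) + 2 Tl(s) → Sn²⁺(aq) + 2 Tl⁺(aq)
Q = [Sn²⁺]·[Tl⁺]^2 / ([Sn⁴⁺]); log Q = -4.162.
E = E° − (0.0592/n) log Q = +0.46 − (0.0592/2)(-4.162) = +0.583 V.

+0.583 V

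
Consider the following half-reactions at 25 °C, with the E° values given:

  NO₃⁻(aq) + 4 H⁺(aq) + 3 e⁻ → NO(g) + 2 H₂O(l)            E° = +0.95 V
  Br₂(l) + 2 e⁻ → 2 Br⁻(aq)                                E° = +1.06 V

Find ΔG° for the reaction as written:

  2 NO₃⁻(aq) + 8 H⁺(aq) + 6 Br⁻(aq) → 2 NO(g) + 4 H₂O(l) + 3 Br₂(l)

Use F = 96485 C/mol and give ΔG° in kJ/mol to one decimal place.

+63.7 kJ/mol

As written, NO₃⁻/NO is reduced (cathode) and Br₂/Br⁻ is oxidised (anode), so E°cell = (+0.95) − (+1.06) = -0.11 V.
Balancing electrons gives n = 6.
ΔG° = −nFE° = −(6)(96485)(-0.11) = 63,680 J = +63.7 kJ/mol.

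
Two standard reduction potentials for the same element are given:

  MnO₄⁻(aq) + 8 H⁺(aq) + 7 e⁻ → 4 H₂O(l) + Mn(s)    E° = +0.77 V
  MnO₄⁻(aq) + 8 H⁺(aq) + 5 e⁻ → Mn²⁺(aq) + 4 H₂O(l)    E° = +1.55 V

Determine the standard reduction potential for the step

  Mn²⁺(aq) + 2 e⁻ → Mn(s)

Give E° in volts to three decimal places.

-1.180 V

Sequential free energies add, so n₃E°₃ = n₁E°₁ + n₂E°₂.
With n₃ = 7, and the known step contributing 5×(+1.55) V, the unknown satisfies 2·E° = 7×(+0.77) − 5×(+1.55) = -2.360.
E° = -2.360 / 2 = -1.180 V.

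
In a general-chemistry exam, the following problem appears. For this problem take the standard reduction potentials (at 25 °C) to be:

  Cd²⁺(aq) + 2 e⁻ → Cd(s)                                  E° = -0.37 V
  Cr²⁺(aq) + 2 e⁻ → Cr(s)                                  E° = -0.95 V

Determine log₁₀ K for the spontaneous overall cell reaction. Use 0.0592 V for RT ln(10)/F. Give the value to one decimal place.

Cathode: Cd²⁺/Cd; anode: Cr²⁺/Cr. E°cell = +0.58 V, n = 2.
log K = nE°cell / 0.0592 = (2)(+0.58) / 0.0592 = 19.6.

19.6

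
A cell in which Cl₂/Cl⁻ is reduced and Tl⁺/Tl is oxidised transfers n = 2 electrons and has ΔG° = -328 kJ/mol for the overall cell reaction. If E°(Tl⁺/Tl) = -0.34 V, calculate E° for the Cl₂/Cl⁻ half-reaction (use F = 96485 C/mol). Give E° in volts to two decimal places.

+1.36 V

E°cell = −ΔG°/(nF) = −(-328×10³)/((2)(96485)) = +1.700 V.
Since Cl₂/Cl⁻ is the cathode and Tl⁺/Tl the anode, E°cell = E°(Cl₂/Cl⁻) − E°(Tl⁺/Tl).
So E°(Cl₂/Cl⁻) = E°cell + E°(Tl⁺/Tl) = +1.700 + (-0.34) = +1.36 V.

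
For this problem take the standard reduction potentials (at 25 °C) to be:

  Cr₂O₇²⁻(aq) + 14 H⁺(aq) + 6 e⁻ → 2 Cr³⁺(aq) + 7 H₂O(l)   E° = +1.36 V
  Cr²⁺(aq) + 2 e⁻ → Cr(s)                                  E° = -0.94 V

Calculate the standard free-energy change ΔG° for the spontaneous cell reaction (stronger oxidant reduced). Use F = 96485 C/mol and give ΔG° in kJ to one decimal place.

-1331.5 kJ

Cr₂O₇²⁻/Cr³⁺ (E° = +1.36 V) is the cathode; Cr²⁺/Cr (E° = -0.94 V) is the anode, so E°cell = +2.30 V.
Balancing electrons gives n = 6 (lcm of 6 and 2).
ΔG° = −nFE° = −(6)(96485)(+2.30) = -1,331,493 J = -1331.5 kJ.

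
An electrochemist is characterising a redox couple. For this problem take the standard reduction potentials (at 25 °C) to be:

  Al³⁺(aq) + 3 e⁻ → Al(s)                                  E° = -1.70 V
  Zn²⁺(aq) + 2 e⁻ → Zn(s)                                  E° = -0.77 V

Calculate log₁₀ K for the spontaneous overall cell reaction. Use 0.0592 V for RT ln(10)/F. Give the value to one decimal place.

94.3

Cathode: Zn²⁺/Zn; anode: Al³⁺/Al. E°cell = +0.93 V, n = 6.
log K = nE°cell / 0.0592 = (6)(+0.93) / 0.0592 = 94.3.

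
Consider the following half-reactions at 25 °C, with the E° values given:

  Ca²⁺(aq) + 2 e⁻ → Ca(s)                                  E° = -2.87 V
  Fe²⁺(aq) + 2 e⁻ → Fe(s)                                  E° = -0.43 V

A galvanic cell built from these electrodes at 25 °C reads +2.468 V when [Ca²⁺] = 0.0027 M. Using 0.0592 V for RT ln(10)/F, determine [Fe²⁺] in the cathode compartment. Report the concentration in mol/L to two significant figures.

Fe²⁺/Fe is the cathode, Ca²⁺/Ca the anode: E°cell = +2.44 V, n = 2.
Overall reaction: Fe²⁺(aq) + Ca(s) → Fe(s) + Ca²⁺(aq); Q = [Ca²⁺]^1/[Fe²⁺]^1.
From E = E° − (0.0592/n) log Q: log Q = (E° − E)·n/0.0592 = (+2.44 − (+2.468))·2/0.0592 = -0.9459.
So 1·log[Fe²⁺] = 1·log(0.0027) − log Q = -2.5686 − (-0.9459) = -1.6227; [Fe²⁺] = 10^(-1.6227) ≈ 0.024 M.

0.024 M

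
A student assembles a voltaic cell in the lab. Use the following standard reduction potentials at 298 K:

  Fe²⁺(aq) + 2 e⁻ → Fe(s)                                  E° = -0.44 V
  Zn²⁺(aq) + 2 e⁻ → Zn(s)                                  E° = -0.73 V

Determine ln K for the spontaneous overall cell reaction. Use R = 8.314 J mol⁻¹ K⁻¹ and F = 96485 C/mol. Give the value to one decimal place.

Cathode: Fe²⁺/Fe; anode: Zn²⁺/Zn. E°cell = (-0.44) − (-0.73) = +0.29 V, with n = 2.
ΔG° = −nFE° = −RT ln K, so ln K = nFE°/(RT) = (2)(96485)(+0.29) / ((8.314)(298)) = 22.587.

22.6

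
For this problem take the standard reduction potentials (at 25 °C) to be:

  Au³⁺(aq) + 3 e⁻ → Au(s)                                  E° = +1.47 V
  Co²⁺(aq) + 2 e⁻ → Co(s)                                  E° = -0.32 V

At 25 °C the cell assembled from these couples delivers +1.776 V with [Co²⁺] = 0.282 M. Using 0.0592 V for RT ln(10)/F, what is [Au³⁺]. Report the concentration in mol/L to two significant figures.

Au³⁺/Au is the cathode, Co²⁺/Co the anode: E°cell = +1.79 V, n = 6.
Overall reaction: 2 Au³⁺(aq) + 3 Co(s) → 2 Au(s) + 3 Co²⁺(aq); Q = [Co²⁺]^3/[Au³⁺]^2.
From E = E° − (0.0592/n) log Q: log Q = (E° − E)·n/0.0592 = (+1.79 − (+1.776))·6/0.0592 = 1.4189.
So 2·log[Au³⁺] = 3·log(0.282) − log Q = -1.6493 − (1.4189) = -3.0682; log[Au³⁺] = -3.0682 / 2 = -1.5341; [Au³⁺] = 10^(-1.5341) ≈ 0.029 M.

0.029 M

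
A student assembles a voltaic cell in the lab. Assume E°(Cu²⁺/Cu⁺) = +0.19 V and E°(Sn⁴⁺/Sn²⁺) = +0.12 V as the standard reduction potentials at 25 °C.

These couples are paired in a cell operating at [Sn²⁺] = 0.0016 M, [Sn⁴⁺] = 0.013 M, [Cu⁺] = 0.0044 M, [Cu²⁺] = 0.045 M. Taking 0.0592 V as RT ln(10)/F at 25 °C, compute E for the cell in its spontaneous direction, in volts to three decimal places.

Cu²⁺/Cu⁺ is the cathode (higher E°), Sn⁴⁺/Sn²⁺ the anode: E°cell = +0.19 − (+0.12) = +0.07 V, n = 2.
Overall: 2 Cu²⁺(aq) + Sn²⁺(aq) → 2 Cu⁺(aq) + Sn⁴⁺(aq)
Q = [Cu⁺]^2·[Sn⁴⁺] / ([Cu²⁺]^2·[Sn²⁺]); log Q = -1.110.
E = E° − (0.0592/n) log Q = +0.07 − (0.0592/2)(-1.110) = +0.103 V.

+0.103 V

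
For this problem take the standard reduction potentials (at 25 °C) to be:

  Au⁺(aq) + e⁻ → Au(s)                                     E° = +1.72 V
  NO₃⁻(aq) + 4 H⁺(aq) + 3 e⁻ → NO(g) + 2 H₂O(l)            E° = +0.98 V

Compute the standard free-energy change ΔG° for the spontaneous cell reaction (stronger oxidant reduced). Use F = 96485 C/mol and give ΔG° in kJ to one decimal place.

-214.2 kJ

Au⁺/Au (E° = +1.72 V) is the cathode; NO₃⁻/NO (E° = +0.98 V) is the anode, so E°cell = +0.74 V.
Balancing electrons gives n = 3 (lcm of 1 and 3).
ΔG° = −nFE° = −(3)(96485)(+0.74) = -214,197 J = -214.2 kJ.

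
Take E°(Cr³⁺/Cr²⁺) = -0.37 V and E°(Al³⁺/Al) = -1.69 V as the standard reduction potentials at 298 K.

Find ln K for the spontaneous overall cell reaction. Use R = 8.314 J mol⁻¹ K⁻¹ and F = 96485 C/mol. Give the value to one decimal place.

154.2

Cathode: Cr³⁺/Cr²⁺; anode: Al³⁺/Al. E°cell = (-0.37) − (-1.69) = +1.32 V, with n = 3.
ΔG° = −nFE° = −RT ln K, so ln K = nFE°/(RT) = (3)(96485)(+1.32) / ((8.314)(298)) = 154.216.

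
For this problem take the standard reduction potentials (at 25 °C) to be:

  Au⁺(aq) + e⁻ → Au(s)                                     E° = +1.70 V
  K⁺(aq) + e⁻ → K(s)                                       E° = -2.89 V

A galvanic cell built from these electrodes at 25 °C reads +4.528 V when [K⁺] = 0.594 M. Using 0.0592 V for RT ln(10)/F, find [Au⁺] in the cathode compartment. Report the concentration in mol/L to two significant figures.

Au⁺/Au is the cathode, K⁺/K the anode: E°cell = +4.59 V, n = 1.
Overall reaction: Au⁺(aq) + K(s) → Au(s) + K⁺(aq); Q = [K⁺]^1/[Au⁺]^1.
From E = E° − (0.0592/n) log Q: log Q = (E° − E)·n/0.0592 = (+4.59 − (+4.528))·1/0.0592 = 1.0473.
So 1·log[Au⁺] = 1·log(0.594) − log Q = -0.2262 − (1.0473) = -1.2735; [Au⁺] = 10^(-1.2735) ≈ 0.053 M.

0.053 M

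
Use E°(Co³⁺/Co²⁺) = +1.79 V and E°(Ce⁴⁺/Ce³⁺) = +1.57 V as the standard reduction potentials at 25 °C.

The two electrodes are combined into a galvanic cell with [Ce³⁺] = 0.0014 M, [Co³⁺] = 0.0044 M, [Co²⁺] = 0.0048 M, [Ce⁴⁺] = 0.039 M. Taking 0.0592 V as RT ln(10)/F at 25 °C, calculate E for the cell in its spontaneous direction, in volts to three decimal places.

+0.132 V

Co³⁺/Co²⁺ is the cathode (higher E°), Ce⁴⁺/Ce³⁺ the anode: E°cell = +1.79 − (+1.57) = +0.22 V, n = 1.
Overall: Co³⁺(aq) + Ce³⁺(aq) → Co²⁺(aq) + Ce⁴⁺(aq)
Q = [Co²⁺]·[Ce⁴⁺] / ([Co³⁺]·[Ce³⁺]); log Q = 1.483.
E = E° − (0.0592/n) log Q = +0.22 − (0.0592/1)(1.483) = +0.132 V.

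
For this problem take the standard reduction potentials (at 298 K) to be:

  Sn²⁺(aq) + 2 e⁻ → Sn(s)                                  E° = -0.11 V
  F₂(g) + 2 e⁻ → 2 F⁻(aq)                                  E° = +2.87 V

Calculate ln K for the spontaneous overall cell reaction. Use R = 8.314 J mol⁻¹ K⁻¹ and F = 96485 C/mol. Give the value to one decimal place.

232.1

Cathode: F₂/F⁻; anode: Sn²⁺/Sn. E°cell = (+2.87) − (-0.11) = +2.98 V, with n = 2.
ΔG° = −nFE° = −RT ln K, so ln K = nFE°/(RT) = (2)(96485)(+2.98) / ((8.314)(298)) = 232.102.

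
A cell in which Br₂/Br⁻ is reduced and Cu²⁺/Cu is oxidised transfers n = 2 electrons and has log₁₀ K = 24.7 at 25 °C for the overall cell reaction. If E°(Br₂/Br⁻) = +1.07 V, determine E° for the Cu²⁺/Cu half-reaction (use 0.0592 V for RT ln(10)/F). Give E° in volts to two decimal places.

E°cell = (0.0592/n)·log K = (0.0592/2)(24.7) = +0.731 V.
Since Br₂/Br⁻ is the cathode and Cu²⁺/Cu the anode, E°cell = E°(Br₂/Br⁻) − E°(Cu²⁺/Cu).
So E°(Cu²⁺/Cu) = E°(Br₂/Br⁻) − E°cell = (+1.07) − (+0.731) = +0.34 V.

+0.34 V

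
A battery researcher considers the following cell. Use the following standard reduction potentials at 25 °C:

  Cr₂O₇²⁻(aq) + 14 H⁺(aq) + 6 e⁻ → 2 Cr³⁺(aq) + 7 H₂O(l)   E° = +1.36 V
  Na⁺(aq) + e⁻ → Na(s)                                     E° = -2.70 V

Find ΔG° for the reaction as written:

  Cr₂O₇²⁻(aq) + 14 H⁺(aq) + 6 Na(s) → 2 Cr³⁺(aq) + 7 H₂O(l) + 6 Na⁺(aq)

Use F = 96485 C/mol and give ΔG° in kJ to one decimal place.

-2350.4 kJ

As written, Cr₂O₇²⁻/Cr³⁺ is reduced (cathode) and Na⁺/Na is oxidised (anode), so E°cell = (+1.36) − (-2.70) = +4.06 V.
Balancing electrons gives n = 6.
ΔG° = −nFE° = −(6)(96485)(+4.06) = -2,350,375 J = -2350.4 kJ.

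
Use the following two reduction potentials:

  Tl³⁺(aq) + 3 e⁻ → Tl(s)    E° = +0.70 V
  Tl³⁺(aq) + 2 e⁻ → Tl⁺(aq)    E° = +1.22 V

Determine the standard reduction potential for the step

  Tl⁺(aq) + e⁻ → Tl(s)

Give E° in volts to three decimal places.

Sequential free energies add, so n₃E°₃ = n₁E°₁ + n₂E°₂.
With n₃ = 3, and the known step contributing 2×(+1.22) V, the unknown satisfies 1·E° = 3×(+0.70) − 2×(+1.22) = -0.340.
E° = -0.340 / 1 = -0.340 V.

-0.340 V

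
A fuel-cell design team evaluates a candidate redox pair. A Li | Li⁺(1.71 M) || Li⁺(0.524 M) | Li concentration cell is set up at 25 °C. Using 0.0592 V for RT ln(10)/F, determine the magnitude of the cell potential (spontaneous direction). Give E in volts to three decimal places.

For a concentration cell E°cell = 0. The 1.71 M side is the cathode (reduction is favoured where [Li⁺] is higher).
With n = 1, E = −(0.0592/1) log([Li⁺]ₐₙ/[Li⁺]꜀ₐₜ) = −(0.0592/1) log(0.524/1.71) = −(0.0592/1)(-0.514) = +0.030 V.

+0.030 V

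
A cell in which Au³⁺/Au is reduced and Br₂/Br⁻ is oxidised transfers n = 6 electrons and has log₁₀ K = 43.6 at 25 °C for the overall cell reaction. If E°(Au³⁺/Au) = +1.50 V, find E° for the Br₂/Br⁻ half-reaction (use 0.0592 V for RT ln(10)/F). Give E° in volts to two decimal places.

+1.07 V

E°cell = (0.0592/n)·log K = (0.0592/6)(43.6) = +0.430 V.
Since Au³⁺/Au is the cathode and Br₂/Br⁻ the anode, E°cell = E°(Au³⁺/Au) − E°(Br₂/Br⁻).
So E°(Br₂/Br⁻) = E°(Au³⁺/Au) − E°cell = (+1.50) − (+0.430) = +1.07 V.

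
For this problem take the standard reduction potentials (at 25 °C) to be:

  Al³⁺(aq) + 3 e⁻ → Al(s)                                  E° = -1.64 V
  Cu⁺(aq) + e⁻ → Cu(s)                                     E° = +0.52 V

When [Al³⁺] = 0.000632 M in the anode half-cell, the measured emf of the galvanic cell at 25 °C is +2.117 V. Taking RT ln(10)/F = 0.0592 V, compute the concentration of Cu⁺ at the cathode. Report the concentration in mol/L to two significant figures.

Cu⁺/Cu is the cathode, Al³⁺/Al the anode: E°cell = +2.16 V, n = 3.
Overall reaction: 3 Cu⁺(aq) + Al(s) → 3 Cu(s) + Al³⁺(aq); Q = [Al³⁺]^1/[Cu⁺]^3.
From E = E° − (0.0592/n) log Q: log Q = (E° − E)·n/0.0592 = (+2.16 − (+2.117))·3/0.0592 = 2.1791.
So 3·log[Cu⁺] = 1·log(0.000632) − log Q = -3.1993 − (2.1791) = -5.3784; log[Cu⁺] = -5.3784 / 3 = -1.7928; [Cu⁺] = 10^(-1.7928) ≈ 0.016 M.

0.016 M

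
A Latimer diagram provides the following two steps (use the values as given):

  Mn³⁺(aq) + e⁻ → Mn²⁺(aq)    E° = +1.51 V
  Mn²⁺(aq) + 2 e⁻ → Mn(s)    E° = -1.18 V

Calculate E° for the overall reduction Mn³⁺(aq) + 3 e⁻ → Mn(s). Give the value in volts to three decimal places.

Standard free energies of sequential steps add: ΔG°₃ = ΔG°₁ + ΔG°₂, so n₃E°₃ = n₁E°₁ + n₂E°₂.
E°₃ = (1×+1.51 + 2×-1.18) / 3 = (-0.850) / 3 = -0.283 V.

-0.283 V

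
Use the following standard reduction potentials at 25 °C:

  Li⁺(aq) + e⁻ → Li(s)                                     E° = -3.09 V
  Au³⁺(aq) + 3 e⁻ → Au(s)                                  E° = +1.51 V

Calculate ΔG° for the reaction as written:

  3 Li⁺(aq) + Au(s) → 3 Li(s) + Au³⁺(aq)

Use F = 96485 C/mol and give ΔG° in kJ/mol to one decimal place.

+1331.5 kJ/mol

As written, Li⁺/Li is reduced (cathode) and Au³⁺/Au is oxidised (anode), so E°cell = (-3.09) − (+1.51) = -4.60 V.
Balancing electrons gives n = 3.
ΔG° = −nFE° = −(3)(96485)(-4.60) = 1,331,493 J = +1331.5 kJ/mol.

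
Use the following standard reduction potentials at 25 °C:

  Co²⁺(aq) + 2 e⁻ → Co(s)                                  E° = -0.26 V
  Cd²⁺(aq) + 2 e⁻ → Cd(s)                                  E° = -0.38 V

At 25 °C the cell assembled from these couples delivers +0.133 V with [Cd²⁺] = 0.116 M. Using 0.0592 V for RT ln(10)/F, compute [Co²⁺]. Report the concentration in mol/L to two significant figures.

Co²⁺/Co is the cathode, Cd²⁺/Cd the anode: E°cell = +0.12 V, n = 2.
Overall reaction: Co²⁺(aq) + Cd(s) → Co(s) + Cd²⁺(aq); Q = [Cd²⁺]^1/[Co²⁺]^1.
From E = E° − (0.0592/n) log Q: log Q = (E° − E)·n/0.0592 = (+0.12 − (+0.133))·2/0.0592 = -0.4392.
So 1·log[Co²⁺] = 1·log(0.116) − log Q = -0.9355 − (-0.4392) = -0.4963; [Co²⁺] = 10^(-0.4963) ≈ 0.32 M.

0.32 M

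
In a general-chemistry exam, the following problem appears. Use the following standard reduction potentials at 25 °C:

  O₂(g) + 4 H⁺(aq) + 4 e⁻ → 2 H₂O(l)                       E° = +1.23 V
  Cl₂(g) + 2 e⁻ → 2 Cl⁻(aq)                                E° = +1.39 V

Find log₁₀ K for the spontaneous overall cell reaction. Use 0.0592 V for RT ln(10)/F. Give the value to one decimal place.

Cathode: Cl₂/Cl⁻; anode: O₂/H₂O. E°cell = +0.16 V, n = 4.
log K = nE°cell / 0.0592 = (4)(+0.16) / 0.0592 = 10.8.

10.8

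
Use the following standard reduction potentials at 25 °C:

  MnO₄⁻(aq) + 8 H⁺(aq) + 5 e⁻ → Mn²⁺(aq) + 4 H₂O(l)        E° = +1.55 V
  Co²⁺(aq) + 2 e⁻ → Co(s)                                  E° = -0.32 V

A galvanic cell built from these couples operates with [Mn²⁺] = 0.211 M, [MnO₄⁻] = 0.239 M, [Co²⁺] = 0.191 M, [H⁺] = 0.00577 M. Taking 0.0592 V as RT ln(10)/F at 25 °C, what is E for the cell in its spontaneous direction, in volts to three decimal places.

MnO₄⁻/Mn²⁺ is the cathode (higher E°), Co²⁺/Co the anode: E°cell = +1.55 − (-0.32) = +1.87 V, n = 10.
Overall: 2 MnO₄⁻(aq) + 16 H⁺(aq) + 5 Co(s) → 2 Mn²⁺(aq) + 8 H₂O(l) + 5 Co²⁺(aq)
Q = [Mn²⁺]^2·[Co²⁺]^5 / ([MnO₄⁻]^2·[H⁺]^16); log Q = 32.118.
E = E° − (0.0592/n) log Q = +1.87 − (0.0592/10)(32.118) = +1.680 V.

+1.680 V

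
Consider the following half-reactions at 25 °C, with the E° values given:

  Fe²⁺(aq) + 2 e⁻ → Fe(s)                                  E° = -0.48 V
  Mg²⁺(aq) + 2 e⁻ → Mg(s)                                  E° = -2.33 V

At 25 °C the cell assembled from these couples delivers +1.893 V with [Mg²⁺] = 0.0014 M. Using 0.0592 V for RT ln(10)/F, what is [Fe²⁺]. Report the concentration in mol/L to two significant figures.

Fe²⁺/Fe is the cathode, Mg²⁺/Mg the anode: E°cell = +1.85 V, n = 2.
Overall reaction: Fe²⁺(aq) + Mg(s) → Fe(s) + Mg²⁺(aq); Q = [Mg²⁺]^1/[Fe²⁺]^1.
From E = E° − (0.0592/n) log Q: log Q = (E° − E)·n/0.0592 = (+1.85 − (+1.893))·2/0.0592 = -1.4527.
So 1·log[Fe²⁺] = 1·log(0.0014) − log Q = -2.8539 − (-1.4527) = -1.4012; [Fe²⁺] = 10^(-1.4012) ≈ 0.040 M.

0.040 M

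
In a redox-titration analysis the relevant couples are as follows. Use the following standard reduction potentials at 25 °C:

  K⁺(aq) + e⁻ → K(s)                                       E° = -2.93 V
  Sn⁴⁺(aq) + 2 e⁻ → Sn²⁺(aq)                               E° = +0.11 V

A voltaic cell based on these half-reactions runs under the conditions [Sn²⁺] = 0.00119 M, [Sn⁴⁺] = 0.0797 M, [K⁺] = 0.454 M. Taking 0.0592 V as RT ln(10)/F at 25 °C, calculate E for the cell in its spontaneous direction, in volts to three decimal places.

Sn⁴⁺/Sn²⁺ is the cathode (higher E°), K⁺/K the anode: E°cell = +0.11 − (-2.93) = +3.04 V, n = 2.
Overall: Sn⁴⁺(aq) + 2 K(s) → Sn²⁺(aq) + 2 K⁺(aq)
Q = [Sn²⁺]·[K⁺]^2 / ([Sn⁴⁺]); log Q = -2.512.
E = E° − (0.0592/n) log Q = +3.04 − (0.0592/2)(-2.512) = +3.114 V.

+3.114 V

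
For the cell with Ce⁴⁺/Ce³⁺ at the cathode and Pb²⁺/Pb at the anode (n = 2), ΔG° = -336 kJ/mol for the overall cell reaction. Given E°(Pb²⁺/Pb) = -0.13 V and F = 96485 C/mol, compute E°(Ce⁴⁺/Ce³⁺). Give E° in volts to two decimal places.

E°cell = −ΔG°/(nF) = −(-336×10³)/((2)(96485)) = +1.741 V.
Since Ce⁴⁺/Ce³⁺ is the cathode and Pb²⁺/Pb the anode, E°cell = E°(Ce⁴⁺/Ce³⁺) − E°(Pb²⁺/Pb).
So E°(Ce⁴⁺/Ce³⁺) = E°cell + E°(Pb²⁺/Pb) = +1.741 + (-0.13) = +1.61 V.

+1.61 V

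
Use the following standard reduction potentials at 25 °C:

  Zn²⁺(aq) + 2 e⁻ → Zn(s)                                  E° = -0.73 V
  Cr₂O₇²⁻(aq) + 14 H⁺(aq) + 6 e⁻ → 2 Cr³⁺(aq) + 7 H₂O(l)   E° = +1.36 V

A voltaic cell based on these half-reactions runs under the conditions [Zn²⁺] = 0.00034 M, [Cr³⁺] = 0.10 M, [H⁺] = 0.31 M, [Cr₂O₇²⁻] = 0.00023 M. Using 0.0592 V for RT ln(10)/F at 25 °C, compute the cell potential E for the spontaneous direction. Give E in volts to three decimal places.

+2.106 V

Cr₂O₇²⁻/Cr³⁺ is the cathode (higher E°), Zn²⁺/Zn the anode: E°cell = +1.36 − (-0.73) = +2.09 V, n = 6.
Overall: Cr₂O₇²⁻(aq) + 14 H⁺(aq) + 3 Zn(s) → 2 Cr³⁺(aq) + 7 H₂O(l) + 3 Zn²⁺(aq)
Q = [Cr³⁺]^2·[Zn²⁺]^3 / ([Cr₂O₇²⁻]·[H⁺]^14); log Q = -1.646.
E = E° − (0.0592/n) log Q = +2.09 − (0.0592/6)(-1.646) = +2.106 V.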